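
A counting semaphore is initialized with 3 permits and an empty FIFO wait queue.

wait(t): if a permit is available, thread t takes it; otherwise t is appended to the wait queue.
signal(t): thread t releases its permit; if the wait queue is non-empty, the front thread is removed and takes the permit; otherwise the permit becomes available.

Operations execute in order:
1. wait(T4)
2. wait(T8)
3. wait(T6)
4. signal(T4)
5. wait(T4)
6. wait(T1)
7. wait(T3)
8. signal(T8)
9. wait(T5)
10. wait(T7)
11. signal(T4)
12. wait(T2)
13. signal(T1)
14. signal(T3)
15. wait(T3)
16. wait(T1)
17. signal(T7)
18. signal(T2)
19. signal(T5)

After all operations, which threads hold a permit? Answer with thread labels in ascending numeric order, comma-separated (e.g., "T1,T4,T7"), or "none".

Answer: T1,T3,T6

Derivation:
Step 1: wait(T4) -> count=2 queue=[] holders={T4}
Step 2: wait(T8) -> count=1 queue=[] holders={T4,T8}
Step 3: wait(T6) -> count=0 queue=[] holders={T4,T6,T8}
Step 4: signal(T4) -> count=1 queue=[] holders={T6,T8}
Step 5: wait(T4) -> count=0 queue=[] holders={T4,T6,T8}
Step 6: wait(T1) -> count=0 queue=[T1] holders={T4,T6,T8}
Step 7: wait(T3) -> count=0 queue=[T1,T3] holders={T4,T6,T8}
Step 8: signal(T8) -> count=0 queue=[T3] holders={T1,T4,T6}
Step 9: wait(T5) -> count=0 queue=[T3,T5] holders={T1,T4,T6}
Step 10: wait(T7) -> count=0 queue=[T3,T5,T7] holders={T1,T4,T6}
Step 11: signal(T4) -> count=0 queue=[T5,T7] holders={T1,T3,T6}
Step 12: wait(T2) -> count=0 queue=[T5,T7,T2] holders={T1,T3,T6}
Step 13: signal(T1) -> count=0 queue=[T7,T2] holders={T3,T5,T6}
Step 14: signal(T3) -> count=0 queue=[T2] holders={T5,T6,T7}
Step 15: wait(T3) -> count=0 queue=[T2,T3] holders={T5,T6,T7}
Step 16: wait(T1) -> count=0 queue=[T2,T3,T1] holders={T5,T6,T7}
Step 17: signal(T7) -> count=0 queue=[T3,T1] holders={T2,T5,T6}
Step 18: signal(T2) -> count=0 queue=[T1] holders={T3,T5,T6}
Step 19: signal(T5) -> count=0 queue=[] holders={T1,T3,T6}
Final holders: T1,T3,T6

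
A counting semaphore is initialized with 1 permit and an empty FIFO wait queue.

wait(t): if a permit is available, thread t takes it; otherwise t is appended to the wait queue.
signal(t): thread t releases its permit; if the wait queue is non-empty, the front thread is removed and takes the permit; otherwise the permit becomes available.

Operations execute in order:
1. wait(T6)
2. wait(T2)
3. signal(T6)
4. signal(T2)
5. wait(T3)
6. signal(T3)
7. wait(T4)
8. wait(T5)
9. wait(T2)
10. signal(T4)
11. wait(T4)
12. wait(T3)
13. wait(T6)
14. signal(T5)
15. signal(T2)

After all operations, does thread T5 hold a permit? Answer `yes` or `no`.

Step 1: wait(T6) -> count=0 queue=[] holders={T6}
Step 2: wait(T2) -> count=0 queue=[T2] holders={T6}
Step 3: signal(T6) -> count=0 queue=[] holders={T2}
Step 4: signal(T2) -> count=1 queue=[] holders={none}
Step 5: wait(T3) -> count=0 queue=[] holders={T3}
Step 6: signal(T3) -> count=1 queue=[] holders={none}
Step 7: wait(T4) -> count=0 queue=[] holders={T4}
Step 8: wait(T5) -> count=0 queue=[T5] holders={T4}
Step 9: wait(T2) -> count=0 queue=[T5,T2] holders={T4}
Step 10: signal(T4) -> count=0 queue=[T2] holders={T5}
Step 11: wait(T4) -> count=0 queue=[T2,T4] holders={T5}
Step 12: wait(T3) -> count=0 queue=[T2,T4,T3] holders={T5}
Step 13: wait(T6) -> count=0 queue=[T2,T4,T3,T6] holders={T5}
Step 14: signal(T5) -> count=0 queue=[T4,T3,T6] holders={T2}
Step 15: signal(T2) -> count=0 queue=[T3,T6] holders={T4}
Final holders: {T4} -> T5 not in holders

Answer: no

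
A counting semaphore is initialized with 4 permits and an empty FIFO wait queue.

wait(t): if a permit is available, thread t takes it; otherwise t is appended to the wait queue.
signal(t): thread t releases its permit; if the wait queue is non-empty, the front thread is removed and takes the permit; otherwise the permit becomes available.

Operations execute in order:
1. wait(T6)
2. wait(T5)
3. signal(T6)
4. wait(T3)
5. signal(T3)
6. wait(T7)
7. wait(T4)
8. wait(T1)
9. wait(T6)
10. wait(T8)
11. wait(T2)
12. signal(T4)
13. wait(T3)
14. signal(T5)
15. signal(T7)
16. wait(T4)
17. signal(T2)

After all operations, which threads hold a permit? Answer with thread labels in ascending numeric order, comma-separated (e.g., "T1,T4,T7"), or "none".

Answer: T1,T3,T6,T8

Derivation:
Step 1: wait(T6) -> count=3 queue=[] holders={T6}
Step 2: wait(T5) -> count=2 queue=[] holders={T5,T6}
Step 3: signal(T6) -> count=3 queue=[] holders={T5}
Step 4: wait(T3) -> count=2 queue=[] holders={T3,T5}
Step 5: signal(T3) -> count=3 queue=[] holders={T5}
Step 6: wait(T7) -> count=2 queue=[] holders={T5,T7}
Step 7: wait(T4) -> count=1 queue=[] holders={T4,T5,T7}
Step 8: wait(T1) -> count=0 queue=[] holders={T1,T4,T5,T7}
Step 9: wait(T6) -> count=0 queue=[T6] holders={T1,T4,T5,T7}
Step 10: wait(T8) -> count=0 queue=[T6,T8] holders={T1,T4,T5,T7}
Step 11: wait(T2) -> count=0 queue=[T6,T8,T2] holders={T1,T4,T5,T7}
Step 12: signal(T4) -> count=0 queue=[T8,T2] holders={T1,T5,T6,T7}
Step 13: wait(T3) -> count=0 queue=[T8,T2,T3] holders={T1,T5,T6,T7}
Step 14: signal(T5) -> count=0 queue=[T2,T3] holders={T1,T6,T7,T8}
Step 15: signal(T7) -> count=0 queue=[T3] holders={T1,T2,T6,T8}
Step 16: wait(T4) -> count=0 queue=[T3,T4] holders={T1,T2,T6,T8}
Step 17: signal(T2) -> count=0 queue=[T4] holders={T1,T3,T6,T8}
Final holders: T1,T3,T6,T8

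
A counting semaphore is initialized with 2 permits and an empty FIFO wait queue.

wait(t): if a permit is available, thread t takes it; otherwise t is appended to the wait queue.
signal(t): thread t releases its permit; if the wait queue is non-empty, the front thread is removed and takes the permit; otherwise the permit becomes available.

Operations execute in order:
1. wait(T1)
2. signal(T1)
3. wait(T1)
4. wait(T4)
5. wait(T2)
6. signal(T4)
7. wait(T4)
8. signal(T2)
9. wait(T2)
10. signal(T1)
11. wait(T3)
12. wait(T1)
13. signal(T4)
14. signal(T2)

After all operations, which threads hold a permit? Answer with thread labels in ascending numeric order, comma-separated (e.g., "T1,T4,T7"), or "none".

Answer: T1,T3

Derivation:
Step 1: wait(T1) -> count=1 queue=[] holders={T1}
Step 2: signal(T1) -> count=2 queue=[] holders={none}
Step 3: wait(T1) -> count=1 queue=[] holders={T1}
Step 4: wait(T4) -> count=0 queue=[] holders={T1,T4}
Step 5: wait(T2) -> count=0 queue=[T2] holders={T1,T4}
Step 6: signal(T4) -> count=0 queue=[] holders={T1,T2}
Step 7: wait(T4) -> count=0 queue=[T4] holders={T1,T2}
Step 8: signal(T2) -> count=0 queue=[] holders={T1,T4}
Step 9: wait(T2) -> count=0 queue=[T2] holders={T1,T4}
Step 10: signal(T1) -> count=0 queue=[] holders={T2,T4}
Step 11: wait(T3) -> count=0 queue=[T3] holders={T2,T4}
Step 12: wait(T1) -> count=0 queue=[T3,T1] holders={T2,T4}
Step 13: signal(T4) -> count=0 queue=[T1] holders={T2,T3}
Step 14: signal(T2) -> count=0 queue=[] holders={T1,T3}
Final holders: T1,T3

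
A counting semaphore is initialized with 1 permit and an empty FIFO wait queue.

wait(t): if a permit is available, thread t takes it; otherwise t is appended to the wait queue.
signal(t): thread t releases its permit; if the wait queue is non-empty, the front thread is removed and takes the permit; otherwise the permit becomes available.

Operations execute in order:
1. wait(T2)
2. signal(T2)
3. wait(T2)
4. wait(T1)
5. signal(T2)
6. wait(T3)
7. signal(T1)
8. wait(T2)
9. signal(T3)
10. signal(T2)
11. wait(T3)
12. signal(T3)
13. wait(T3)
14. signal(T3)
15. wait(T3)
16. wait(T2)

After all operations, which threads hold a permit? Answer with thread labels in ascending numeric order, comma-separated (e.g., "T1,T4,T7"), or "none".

Step 1: wait(T2) -> count=0 queue=[] holders={T2}
Step 2: signal(T2) -> count=1 queue=[] holders={none}
Step 3: wait(T2) -> count=0 queue=[] holders={T2}
Step 4: wait(T1) -> count=0 queue=[T1] holders={T2}
Step 5: signal(T2) -> count=0 queue=[] holders={T1}
Step 6: wait(T3) -> count=0 queue=[T3] holders={T1}
Step 7: signal(T1) -> count=0 queue=[] holders={T3}
Step 8: wait(T2) -> count=0 queue=[T2] holders={T3}
Step 9: signal(T3) -> count=0 queue=[] holders={T2}
Step 10: signal(T2) -> count=1 queue=[] holders={none}
Step 11: wait(T3) -> count=0 queue=[] holders={T3}
Step 12: signal(T3) -> count=1 queue=[] holders={none}
Step 13: wait(T3) -> count=0 queue=[] holders={T3}
Step 14: signal(T3) -> count=1 queue=[] holders={none}
Step 15: wait(T3) -> count=0 queue=[] holders={T3}
Step 16: wait(T2) -> count=0 queue=[T2] holders={T3}
Final holders: T3

Answer: T3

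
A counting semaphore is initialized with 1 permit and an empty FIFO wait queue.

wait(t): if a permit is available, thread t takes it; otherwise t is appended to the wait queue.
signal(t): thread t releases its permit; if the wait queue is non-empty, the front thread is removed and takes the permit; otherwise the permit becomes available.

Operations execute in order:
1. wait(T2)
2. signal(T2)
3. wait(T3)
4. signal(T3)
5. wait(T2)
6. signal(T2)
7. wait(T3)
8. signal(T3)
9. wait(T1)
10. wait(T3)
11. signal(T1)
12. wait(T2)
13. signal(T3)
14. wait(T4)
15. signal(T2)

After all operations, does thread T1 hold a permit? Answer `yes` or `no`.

Answer: no

Derivation:
Step 1: wait(T2) -> count=0 queue=[] holders={T2}
Step 2: signal(T2) -> count=1 queue=[] holders={none}
Step 3: wait(T3) -> count=0 queue=[] holders={T3}
Step 4: signal(T3) -> count=1 queue=[] holders={none}
Step 5: wait(T2) -> count=0 queue=[] holders={T2}
Step 6: signal(T2) -> count=1 queue=[] holders={none}
Step 7: wait(T3) -> count=0 queue=[] holders={T3}
Step 8: signal(T3) -> count=1 queue=[] holders={none}
Step 9: wait(T1) -> count=0 queue=[] holders={T1}
Step 10: wait(T3) -> count=0 queue=[T3] holders={T1}
Step 11: signal(T1) -> count=0 queue=[] holders={T3}
Step 12: wait(T2) -> count=0 queue=[T2] holders={T3}
Step 13: signal(T3) -> count=0 queue=[] holders={T2}
Step 14: wait(T4) -> count=0 queue=[T4] holders={T2}
Step 15: signal(T2) -> count=0 queue=[] holders={T4}
Final holders: {T4} -> T1 not in holders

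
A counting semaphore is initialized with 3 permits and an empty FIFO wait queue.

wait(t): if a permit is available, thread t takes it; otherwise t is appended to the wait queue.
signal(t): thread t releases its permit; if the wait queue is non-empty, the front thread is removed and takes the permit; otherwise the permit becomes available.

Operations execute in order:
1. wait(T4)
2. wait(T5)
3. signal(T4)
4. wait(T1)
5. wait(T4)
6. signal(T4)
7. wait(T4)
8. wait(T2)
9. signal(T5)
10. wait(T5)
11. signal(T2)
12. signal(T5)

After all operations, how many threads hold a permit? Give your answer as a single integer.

Answer: 2

Derivation:
Step 1: wait(T4) -> count=2 queue=[] holders={T4}
Step 2: wait(T5) -> count=1 queue=[] holders={T4,T5}
Step 3: signal(T4) -> count=2 queue=[] holders={T5}
Step 4: wait(T1) -> count=1 queue=[] holders={T1,T5}
Step 5: wait(T4) -> count=0 queue=[] holders={T1,T4,T5}
Step 6: signal(T4) -> count=1 queue=[] holders={T1,T5}
Step 7: wait(T4) -> count=0 queue=[] holders={T1,T4,T5}
Step 8: wait(T2) -> count=0 queue=[T2] holders={T1,T4,T5}
Step 9: signal(T5) -> count=0 queue=[] holders={T1,T2,T4}
Step 10: wait(T5) -> count=0 queue=[T5] holders={T1,T2,T4}
Step 11: signal(T2) -> count=0 queue=[] holders={T1,T4,T5}
Step 12: signal(T5) -> count=1 queue=[] holders={T1,T4}
Final holders: {T1,T4} -> 2 thread(s)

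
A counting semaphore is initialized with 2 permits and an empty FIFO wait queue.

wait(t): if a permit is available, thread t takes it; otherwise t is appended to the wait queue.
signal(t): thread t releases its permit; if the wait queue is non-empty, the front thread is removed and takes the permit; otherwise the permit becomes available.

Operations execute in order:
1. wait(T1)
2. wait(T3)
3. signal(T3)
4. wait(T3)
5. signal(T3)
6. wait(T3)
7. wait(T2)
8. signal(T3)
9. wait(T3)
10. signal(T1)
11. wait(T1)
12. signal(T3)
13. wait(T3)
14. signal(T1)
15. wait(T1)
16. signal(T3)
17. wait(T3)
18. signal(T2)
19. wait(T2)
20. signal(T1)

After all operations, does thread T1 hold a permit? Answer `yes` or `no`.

Step 1: wait(T1) -> count=1 queue=[] holders={T1}
Step 2: wait(T3) -> count=0 queue=[] holders={T1,T3}
Step 3: signal(T3) -> count=1 queue=[] holders={T1}
Step 4: wait(T3) -> count=0 queue=[] holders={T1,T3}
Step 5: signal(T3) -> count=1 queue=[] holders={T1}
Step 6: wait(T3) -> count=0 queue=[] holders={T1,T3}
Step 7: wait(T2) -> count=0 queue=[T2] holders={T1,T3}
Step 8: signal(T3) -> count=0 queue=[] holders={T1,T2}
Step 9: wait(T3) -> count=0 queue=[T3] holders={T1,T2}
Step 10: signal(T1) -> count=0 queue=[] holders={T2,T3}
Step 11: wait(T1) -> count=0 queue=[T1] holders={T2,T3}
Step 12: signal(T3) -> count=0 queue=[] holders={T1,T2}
Step 13: wait(T3) -> count=0 queue=[T3] holders={T1,T2}
Step 14: signal(T1) -> count=0 queue=[] holders={T2,T3}
Step 15: wait(T1) -> count=0 queue=[T1] holders={T2,T3}
Step 16: signal(T3) -> count=0 queue=[] holders={T1,T2}
Step 17: wait(T3) -> count=0 queue=[T3] holders={T1,T2}
Step 18: signal(T2) -> count=0 queue=[] holders={T1,T3}
Step 19: wait(T2) -> count=0 queue=[T2] holders={T1,T3}
Step 20: signal(T1) -> count=0 queue=[] holders={T2,T3}
Final holders: {T2,T3} -> T1 not in holders

Answer: no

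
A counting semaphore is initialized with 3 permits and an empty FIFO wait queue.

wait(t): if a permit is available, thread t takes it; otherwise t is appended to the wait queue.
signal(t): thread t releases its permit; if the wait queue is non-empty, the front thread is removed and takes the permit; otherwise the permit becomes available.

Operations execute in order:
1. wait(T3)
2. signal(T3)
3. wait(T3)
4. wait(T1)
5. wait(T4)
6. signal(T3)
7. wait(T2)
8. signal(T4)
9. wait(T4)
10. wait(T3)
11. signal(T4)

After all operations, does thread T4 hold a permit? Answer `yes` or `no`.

Answer: no

Derivation:
Step 1: wait(T3) -> count=2 queue=[] holders={T3}
Step 2: signal(T3) -> count=3 queue=[] holders={none}
Step 3: wait(T3) -> count=2 queue=[] holders={T3}
Step 4: wait(T1) -> count=1 queue=[] holders={T1,T3}
Step 5: wait(T4) -> count=0 queue=[] holders={T1,T3,T4}
Step 6: signal(T3) -> count=1 queue=[] holders={T1,T4}
Step 7: wait(T2) -> count=0 queue=[] holders={T1,T2,T4}
Step 8: signal(T4) -> count=1 queue=[] holders={T1,T2}
Step 9: wait(T4) -> count=0 queue=[] holders={T1,T2,T4}
Step 10: wait(T3) -> count=0 queue=[T3] holders={T1,T2,T4}
Step 11: signal(T4) -> count=0 queue=[] holders={T1,T2,T3}
Final holders: {T1,T2,T3} -> T4 not in holders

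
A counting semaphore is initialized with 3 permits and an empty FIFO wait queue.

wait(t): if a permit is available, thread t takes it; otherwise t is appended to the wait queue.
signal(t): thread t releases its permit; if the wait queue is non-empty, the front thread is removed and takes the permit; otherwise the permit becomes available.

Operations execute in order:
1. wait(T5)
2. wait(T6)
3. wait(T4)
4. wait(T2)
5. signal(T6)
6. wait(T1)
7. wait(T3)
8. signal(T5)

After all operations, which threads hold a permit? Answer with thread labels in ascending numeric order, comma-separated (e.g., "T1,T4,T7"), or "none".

Answer: T1,T2,T4

Derivation:
Step 1: wait(T5) -> count=2 queue=[] holders={T5}
Step 2: wait(T6) -> count=1 queue=[] holders={T5,T6}
Step 3: wait(T4) -> count=0 queue=[] holders={T4,T5,T6}
Step 4: wait(T2) -> count=0 queue=[T2] holders={T4,T5,T6}
Step 5: signal(T6) -> count=0 queue=[] holders={T2,T4,T5}
Step 6: wait(T1) -> count=0 queue=[T1] holders={T2,T4,T5}
Step 7: wait(T3) -> count=0 queue=[T1,T3] holders={T2,T4,T5}
Step 8: signal(T5) -> count=0 queue=[T3] holders={T1,T2,T4}
Final holders: T1,T2,T4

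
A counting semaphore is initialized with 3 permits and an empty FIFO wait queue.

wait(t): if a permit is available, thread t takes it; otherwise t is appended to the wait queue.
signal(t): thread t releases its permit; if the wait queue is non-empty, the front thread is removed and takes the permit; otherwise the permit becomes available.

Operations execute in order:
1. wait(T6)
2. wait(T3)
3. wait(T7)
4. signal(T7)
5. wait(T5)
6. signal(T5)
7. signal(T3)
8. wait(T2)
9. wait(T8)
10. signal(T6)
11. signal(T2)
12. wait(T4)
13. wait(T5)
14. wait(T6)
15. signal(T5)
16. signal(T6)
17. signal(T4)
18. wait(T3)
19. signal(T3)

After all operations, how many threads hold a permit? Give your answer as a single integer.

Answer: 1

Derivation:
Step 1: wait(T6) -> count=2 queue=[] holders={T6}
Step 2: wait(T3) -> count=1 queue=[] holders={T3,T6}
Step 3: wait(T7) -> count=0 queue=[] holders={T3,T6,T7}
Step 4: signal(T7) -> count=1 queue=[] holders={T3,T6}
Step 5: wait(T5) -> count=0 queue=[] holders={T3,T5,T6}
Step 6: signal(T5) -> count=1 queue=[] holders={T3,T6}
Step 7: signal(T3) -> count=2 queue=[] holders={T6}
Step 8: wait(T2) -> count=1 queue=[] holders={T2,T6}
Step 9: wait(T8) -> count=0 queue=[] holders={T2,T6,T8}
Step 10: signal(T6) -> count=1 queue=[] holders={T2,T8}
Step 11: signal(T2) -> count=2 queue=[] holders={T8}
Step 12: wait(T4) -> count=1 queue=[] holders={T4,T8}
Step 13: wait(T5) -> count=0 queue=[] holders={T4,T5,T8}
Step 14: wait(T6) -> count=0 queue=[T6] holders={T4,T5,T8}
Step 15: signal(T5) -> count=0 queue=[] holders={T4,T6,T8}
Step 16: signal(T6) -> count=1 queue=[] holders={T4,T8}
Step 17: signal(T4) -> count=2 queue=[] holders={T8}
Step 18: wait(T3) -> count=1 queue=[] holders={T3,T8}
Step 19: signal(T3) -> count=2 queue=[] holders={T8}
Final holders: {T8} -> 1 thread(s)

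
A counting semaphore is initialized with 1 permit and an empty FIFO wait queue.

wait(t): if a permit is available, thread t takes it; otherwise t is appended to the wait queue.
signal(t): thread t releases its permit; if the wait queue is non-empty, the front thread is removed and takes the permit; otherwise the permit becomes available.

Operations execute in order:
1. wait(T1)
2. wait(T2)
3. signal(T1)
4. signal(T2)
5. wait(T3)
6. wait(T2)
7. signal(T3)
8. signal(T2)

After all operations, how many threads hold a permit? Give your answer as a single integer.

Answer: 0

Derivation:
Step 1: wait(T1) -> count=0 queue=[] holders={T1}
Step 2: wait(T2) -> count=0 queue=[T2] holders={T1}
Step 3: signal(T1) -> count=0 queue=[] holders={T2}
Step 4: signal(T2) -> count=1 queue=[] holders={none}
Step 5: wait(T3) -> count=0 queue=[] holders={T3}
Step 6: wait(T2) -> count=0 queue=[T2] holders={T3}
Step 7: signal(T3) -> count=0 queue=[] holders={T2}
Step 8: signal(T2) -> count=1 queue=[] holders={none}
Final holders: {none} -> 0 thread(s)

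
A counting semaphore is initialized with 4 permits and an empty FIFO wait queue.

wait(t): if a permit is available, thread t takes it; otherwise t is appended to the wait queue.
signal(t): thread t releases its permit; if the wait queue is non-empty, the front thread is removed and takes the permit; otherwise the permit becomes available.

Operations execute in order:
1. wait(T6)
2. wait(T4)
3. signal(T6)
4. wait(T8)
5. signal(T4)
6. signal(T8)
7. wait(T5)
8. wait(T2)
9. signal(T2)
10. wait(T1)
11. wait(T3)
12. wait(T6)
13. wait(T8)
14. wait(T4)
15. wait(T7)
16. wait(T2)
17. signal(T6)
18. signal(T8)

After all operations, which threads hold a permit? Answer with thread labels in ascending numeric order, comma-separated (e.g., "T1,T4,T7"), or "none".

Step 1: wait(T6) -> count=3 queue=[] holders={T6}
Step 2: wait(T4) -> count=2 queue=[] holders={T4,T6}
Step 3: signal(T6) -> count=3 queue=[] holders={T4}
Step 4: wait(T8) -> count=2 queue=[] holders={T4,T8}
Step 5: signal(T4) -> count=3 queue=[] holders={T8}
Step 6: signal(T8) -> count=4 queue=[] holders={none}
Step 7: wait(T5) -> count=3 queue=[] holders={T5}
Step 8: wait(T2) -> count=2 queue=[] holders={T2,T5}
Step 9: signal(T2) -> count=3 queue=[] holders={T5}
Step 10: wait(T1) -> count=2 queue=[] holders={T1,T5}
Step 11: wait(T3) -> count=1 queue=[] holders={T1,T3,T5}
Step 12: wait(T6) -> count=0 queue=[] holders={T1,T3,T5,T6}
Step 13: wait(T8) -> count=0 queue=[T8] holders={T1,T3,T5,T6}
Step 14: wait(T4) -> count=0 queue=[T8,T4] holders={T1,T3,T5,T6}
Step 15: wait(T7) -> count=0 queue=[T8,T4,T7] holders={T1,T3,T5,T6}
Step 16: wait(T2) -> count=0 queue=[T8,T4,T7,T2] holders={T1,T3,T5,T6}
Step 17: signal(T6) -> count=0 queue=[T4,T7,T2] holders={T1,T3,T5,T8}
Step 18: signal(T8) -> count=0 queue=[T7,T2] holders={T1,T3,T4,T5}
Final holders: T1,T3,T4,T5

Answer: T1,T3,T4,T5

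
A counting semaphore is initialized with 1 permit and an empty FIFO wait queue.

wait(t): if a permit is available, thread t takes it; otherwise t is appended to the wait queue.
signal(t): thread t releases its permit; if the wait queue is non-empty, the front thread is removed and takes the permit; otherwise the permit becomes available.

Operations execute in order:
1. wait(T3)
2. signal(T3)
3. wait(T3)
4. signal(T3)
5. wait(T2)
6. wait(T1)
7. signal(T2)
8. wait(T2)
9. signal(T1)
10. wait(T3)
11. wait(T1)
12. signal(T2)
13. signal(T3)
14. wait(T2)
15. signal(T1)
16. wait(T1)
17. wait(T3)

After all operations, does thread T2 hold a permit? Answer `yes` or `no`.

Step 1: wait(T3) -> count=0 queue=[] holders={T3}
Step 2: signal(T3) -> count=1 queue=[] holders={none}
Step 3: wait(T3) -> count=0 queue=[] holders={T3}
Step 4: signal(T3) -> count=1 queue=[] holders={none}
Step 5: wait(T2) -> count=0 queue=[] holders={T2}
Step 6: wait(T1) -> count=0 queue=[T1] holders={T2}
Step 7: signal(T2) -> count=0 queue=[] holders={T1}
Step 8: wait(T2) -> count=0 queue=[T2] holders={T1}
Step 9: signal(T1) -> count=0 queue=[] holders={T2}
Step 10: wait(T3) -> count=0 queue=[T3] holders={T2}
Step 11: wait(T1) -> count=0 queue=[T3,T1] holders={T2}
Step 12: signal(T2) -> count=0 queue=[T1] holders={T3}
Step 13: signal(T3) -> count=0 queue=[] holders={T1}
Step 14: wait(T2) -> count=0 queue=[T2] holders={T1}
Step 15: signal(T1) -> count=0 queue=[] holders={T2}
Step 16: wait(T1) -> count=0 queue=[T1] holders={T2}
Step 17: wait(T3) -> count=0 queue=[T1,T3] holders={T2}
Final holders: {T2} -> T2 in holders

Answer: yes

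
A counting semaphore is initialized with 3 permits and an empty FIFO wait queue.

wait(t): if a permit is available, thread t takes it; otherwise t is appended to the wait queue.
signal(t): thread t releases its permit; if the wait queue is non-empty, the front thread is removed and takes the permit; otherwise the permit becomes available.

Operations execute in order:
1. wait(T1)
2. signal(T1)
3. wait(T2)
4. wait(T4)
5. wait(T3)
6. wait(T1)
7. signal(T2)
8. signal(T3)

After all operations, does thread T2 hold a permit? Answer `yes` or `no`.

Step 1: wait(T1) -> count=2 queue=[] holders={T1}
Step 2: signal(T1) -> count=3 queue=[] holders={none}
Step 3: wait(T2) -> count=2 queue=[] holders={T2}
Step 4: wait(T4) -> count=1 queue=[] holders={T2,T4}
Step 5: wait(T3) -> count=0 queue=[] holders={T2,T3,T4}
Step 6: wait(T1) -> count=0 queue=[T1] holders={T2,T3,T4}
Step 7: signal(T2) -> count=0 queue=[] holders={T1,T3,T4}
Step 8: signal(T3) -> count=1 queue=[] holders={T1,T4}
Final holders: {T1,T4} -> T2 not in holders

Answer: no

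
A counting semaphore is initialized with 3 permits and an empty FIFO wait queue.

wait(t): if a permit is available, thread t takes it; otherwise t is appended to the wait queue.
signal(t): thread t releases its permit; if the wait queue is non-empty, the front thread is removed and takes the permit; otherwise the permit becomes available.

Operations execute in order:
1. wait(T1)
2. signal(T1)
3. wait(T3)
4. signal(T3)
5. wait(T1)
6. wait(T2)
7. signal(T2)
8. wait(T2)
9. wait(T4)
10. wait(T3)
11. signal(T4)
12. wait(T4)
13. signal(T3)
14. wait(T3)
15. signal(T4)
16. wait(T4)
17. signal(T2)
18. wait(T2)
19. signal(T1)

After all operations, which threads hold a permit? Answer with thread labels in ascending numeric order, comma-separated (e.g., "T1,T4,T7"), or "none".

Answer: T2,T3,T4

Derivation:
Step 1: wait(T1) -> count=2 queue=[] holders={T1}
Step 2: signal(T1) -> count=3 queue=[] holders={none}
Step 3: wait(T3) -> count=2 queue=[] holders={T3}
Step 4: signal(T3) -> count=3 queue=[] holders={none}
Step 5: wait(T1) -> count=2 queue=[] holders={T1}
Step 6: wait(T2) -> count=1 queue=[] holders={T1,T2}
Step 7: signal(T2) -> count=2 queue=[] holders={T1}
Step 8: wait(T2) -> count=1 queue=[] holders={T1,T2}
Step 9: wait(T4) -> count=0 queue=[] holders={T1,T2,T4}
Step 10: wait(T3) -> count=0 queue=[T3] holders={T1,T2,T4}
Step 11: signal(T4) -> count=0 queue=[] holders={T1,T2,T3}
Step 12: wait(T4) -> count=0 queue=[T4] holders={T1,T2,T3}
Step 13: signal(T3) -> count=0 queue=[] holders={T1,T2,T4}
Step 14: wait(T3) -> count=0 queue=[T3] holders={T1,T2,T4}
Step 15: signal(T4) -> count=0 queue=[] holders={T1,T2,T3}
Step 16: wait(T4) -> count=0 queue=[T4] holders={T1,T2,T3}
Step 17: signal(T2) -> count=0 queue=[] holders={T1,T3,T4}
Step 18: wait(T2) -> count=0 queue=[T2] holders={T1,T3,T4}
Step 19: signal(T1) -> count=0 queue=[] holders={T2,T3,T4}
Final holders: T2,T3,T4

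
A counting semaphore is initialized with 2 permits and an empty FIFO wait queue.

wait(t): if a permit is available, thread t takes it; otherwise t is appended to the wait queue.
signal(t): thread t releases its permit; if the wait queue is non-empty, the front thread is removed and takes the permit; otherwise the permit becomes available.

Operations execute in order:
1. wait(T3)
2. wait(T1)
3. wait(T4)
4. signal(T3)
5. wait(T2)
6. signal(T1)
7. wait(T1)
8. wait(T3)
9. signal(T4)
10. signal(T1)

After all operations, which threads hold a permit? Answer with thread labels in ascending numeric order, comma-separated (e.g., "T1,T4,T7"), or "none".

Answer: T2,T3

Derivation:
Step 1: wait(T3) -> count=1 queue=[] holders={T3}
Step 2: wait(T1) -> count=0 queue=[] holders={T1,T3}
Step 3: wait(T4) -> count=0 queue=[T4] holders={T1,T3}
Step 4: signal(T3) -> count=0 queue=[] holders={T1,T4}
Step 5: wait(T2) -> count=0 queue=[T2] holders={T1,T4}
Step 6: signal(T1) -> count=0 queue=[] holders={T2,T4}
Step 7: wait(T1) -> count=0 queue=[T1] holders={T2,T4}
Step 8: wait(T3) -> count=0 queue=[T1,T3] holders={T2,T4}
Step 9: signal(T4) -> count=0 queue=[T3] holders={T1,T2}
Step 10: signal(T1) -> count=0 queue=[] holders={T2,T3}
Final holders: T2,T3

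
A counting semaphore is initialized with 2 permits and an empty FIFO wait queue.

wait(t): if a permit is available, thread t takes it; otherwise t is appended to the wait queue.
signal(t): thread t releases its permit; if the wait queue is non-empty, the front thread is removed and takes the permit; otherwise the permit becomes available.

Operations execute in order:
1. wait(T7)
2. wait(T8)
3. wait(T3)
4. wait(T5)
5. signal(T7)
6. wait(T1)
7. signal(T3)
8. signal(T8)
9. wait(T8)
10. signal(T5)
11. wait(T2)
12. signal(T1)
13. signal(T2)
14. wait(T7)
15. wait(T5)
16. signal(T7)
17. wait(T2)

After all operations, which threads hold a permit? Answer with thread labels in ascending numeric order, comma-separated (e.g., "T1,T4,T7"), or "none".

Step 1: wait(T7) -> count=1 queue=[] holders={T7}
Step 2: wait(T8) -> count=0 queue=[] holders={T7,T8}
Step 3: wait(T3) -> count=0 queue=[T3] holders={T7,T8}
Step 4: wait(T5) -> count=0 queue=[T3,T5] holders={T7,T8}
Step 5: signal(T7) -> count=0 queue=[T5] holders={T3,T8}
Step 6: wait(T1) -> count=0 queue=[T5,T1] holders={T3,T8}
Step 7: signal(T3) -> count=0 queue=[T1] holders={T5,T8}
Step 8: signal(T8) -> count=0 queue=[] holders={T1,T5}
Step 9: wait(T8) -> count=0 queue=[T8] holders={T1,T5}
Step 10: signal(T5) -> count=0 queue=[] holders={T1,T8}
Step 11: wait(T2) -> count=0 queue=[T2] holders={T1,T8}
Step 12: signal(T1) -> count=0 queue=[] holders={T2,T8}
Step 13: signal(T2) -> count=1 queue=[] holders={T8}
Step 14: wait(T7) -> count=0 queue=[] holders={T7,T8}
Step 15: wait(T5) -> count=0 queue=[T5] holders={T7,T8}
Step 16: signal(T7) -> count=0 queue=[] holders={T5,T8}
Step 17: wait(T2) -> count=0 queue=[T2] holders={T5,T8}
Final holders: T5,T8

Answer: T5,T8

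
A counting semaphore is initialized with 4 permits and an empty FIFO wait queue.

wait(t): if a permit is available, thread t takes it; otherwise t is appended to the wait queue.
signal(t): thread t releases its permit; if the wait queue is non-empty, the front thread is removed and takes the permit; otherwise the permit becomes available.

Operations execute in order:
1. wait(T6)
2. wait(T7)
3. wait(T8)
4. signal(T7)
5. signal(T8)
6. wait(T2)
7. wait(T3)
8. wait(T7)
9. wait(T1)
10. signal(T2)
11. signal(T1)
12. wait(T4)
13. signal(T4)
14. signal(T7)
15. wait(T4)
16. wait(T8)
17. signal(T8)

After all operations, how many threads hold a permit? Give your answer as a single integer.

Answer: 3

Derivation:
Step 1: wait(T6) -> count=3 queue=[] holders={T6}
Step 2: wait(T7) -> count=2 queue=[] holders={T6,T7}
Step 3: wait(T8) -> count=1 queue=[] holders={T6,T7,T8}
Step 4: signal(T7) -> count=2 queue=[] holders={T6,T8}
Step 5: signal(T8) -> count=3 queue=[] holders={T6}
Step 6: wait(T2) -> count=2 queue=[] holders={T2,T6}
Step 7: wait(T3) -> count=1 queue=[] holders={T2,T3,T6}
Step 8: wait(T7) -> count=0 queue=[] holders={T2,T3,T6,T7}
Step 9: wait(T1) -> count=0 queue=[T1] holders={T2,T3,T6,T7}
Step 10: signal(T2) -> count=0 queue=[] holders={T1,T3,T6,T7}
Step 11: signal(T1) -> count=1 queue=[] holders={T3,T6,T7}
Step 12: wait(T4) -> count=0 queue=[] holders={T3,T4,T6,T7}
Step 13: signal(T4) -> count=1 queue=[] holders={T3,T6,T7}
Step 14: signal(T7) -> count=2 queue=[] holders={T3,T6}
Step 15: wait(T4) -> count=1 queue=[] holders={T3,T4,T6}
Step 16: wait(T8) -> count=0 queue=[] holders={T3,T4,T6,T8}
Step 17: signal(T8) -> count=1 queue=[] holders={T3,T4,T6}
Final holders: {T3,T4,T6} -> 3 thread(s)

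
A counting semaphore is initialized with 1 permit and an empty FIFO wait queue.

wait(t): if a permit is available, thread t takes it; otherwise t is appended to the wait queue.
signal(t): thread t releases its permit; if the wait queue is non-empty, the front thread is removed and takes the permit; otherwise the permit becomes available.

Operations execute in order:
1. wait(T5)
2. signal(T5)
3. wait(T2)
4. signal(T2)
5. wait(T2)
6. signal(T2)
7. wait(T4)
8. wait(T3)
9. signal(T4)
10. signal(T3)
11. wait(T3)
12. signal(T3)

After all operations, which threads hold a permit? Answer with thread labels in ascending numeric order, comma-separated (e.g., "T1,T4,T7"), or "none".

Step 1: wait(T5) -> count=0 queue=[] holders={T5}
Step 2: signal(T5) -> count=1 queue=[] holders={none}
Step 3: wait(T2) -> count=0 queue=[] holders={T2}
Step 4: signal(T2) -> count=1 queue=[] holders={none}
Step 5: wait(T2) -> count=0 queue=[] holders={T2}
Step 6: signal(T2) -> count=1 queue=[] holders={none}
Step 7: wait(T4) -> count=0 queue=[] holders={T4}
Step 8: wait(T3) -> count=0 queue=[T3] holders={T4}
Step 9: signal(T4) -> count=0 queue=[] holders={T3}
Step 10: signal(T3) -> count=1 queue=[] holders={none}
Step 11: wait(T3) -> count=0 queue=[] holders={T3}
Step 12: signal(T3) -> count=1 queue=[] holders={none}
Final holders: none

Answer: none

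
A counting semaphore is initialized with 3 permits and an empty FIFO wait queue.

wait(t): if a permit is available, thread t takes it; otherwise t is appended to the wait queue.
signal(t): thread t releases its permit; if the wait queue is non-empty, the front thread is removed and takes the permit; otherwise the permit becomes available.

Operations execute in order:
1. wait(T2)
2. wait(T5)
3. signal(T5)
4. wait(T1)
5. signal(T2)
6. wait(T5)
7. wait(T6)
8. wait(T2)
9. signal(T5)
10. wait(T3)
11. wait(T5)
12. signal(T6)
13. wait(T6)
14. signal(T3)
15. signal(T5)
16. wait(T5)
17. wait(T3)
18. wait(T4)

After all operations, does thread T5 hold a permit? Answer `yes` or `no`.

Answer: no

Derivation:
Step 1: wait(T2) -> count=2 queue=[] holders={T2}
Step 2: wait(T5) -> count=1 queue=[] holders={T2,T5}
Step 3: signal(T5) -> count=2 queue=[] holders={T2}
Step 4: wait(T1) -> count=1 queue=[] holders={T1,T2}
Step 5: signal(T2) -> count=2 queue=[] holders={T1}
Step 6: wait(T5) -> count=1 queue=[] holders={T1,T5}
Step 7: wait(T6) -> count=0 queue=[] holders={T1,T5,T6}
Step 8: wait(T2) -> count=0 queue=[T2] holders={T1,T5,T6}
Step 9: signal(T5) -> count=0 queue=[] holders={T1,T2,T6}
Step 10: wait(T3) -> count=0 queue=[T3] holders={T1,T2,T6}
Step 11: wait(T5) -> count=0 queue=[T3,T5] holders={T1,T2,T6}
Step 12: signal(T6) -> count=0 queue=[T5] holders={T1,T2,T3}
Step 13: wait(T6) -> count=0 queue=[T5,T6] holders={T1,T2,T3}
Step 14: signal(T3) -> count=0 queue=[T6] holders={T1,T2,T5}
Step 15: signal(T5) -> count=0 queue=[] holders={T1,T2,T6}
Step 16: wait(T5) -> count=0 queue=[T5] holders={T1,T2,T6}
Step 17: wait(T3) -> count=0 queue=[T5,T3] holders={T1,T2,T6}
Step 18: wait(T4) -> count=0 queue=[T5,T3,T4] holders={T1,T2,T6}
Final holders: {T1,T2,T6} -> T5 not in holders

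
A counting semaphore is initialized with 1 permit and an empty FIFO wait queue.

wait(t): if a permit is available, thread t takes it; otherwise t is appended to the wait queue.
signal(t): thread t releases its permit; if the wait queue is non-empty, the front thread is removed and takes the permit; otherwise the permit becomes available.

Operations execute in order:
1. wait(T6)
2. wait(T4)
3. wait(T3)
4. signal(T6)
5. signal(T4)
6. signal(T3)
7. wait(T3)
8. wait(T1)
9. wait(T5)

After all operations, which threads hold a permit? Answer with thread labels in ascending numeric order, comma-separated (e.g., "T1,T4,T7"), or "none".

Answer: T3

Derivation:
Step 1: wait(T6) -> count=0 queue=[] holders={T6}
Step 2: wait(T4) -> count=0 queue=[T4] holders={T6}
Step 3: wait(T3) -> count=0 queue=[T4,T3] holders={T6}
Step 4: signal(T6) -> count=0 queue=[T3] holders={T4}
Step 5: signal(T4) -> count=0 queue=[] holders={T3}
Step 6: signal(T3) -> count=1 queue=[] holders={none}
Step 7: wait(T3) -> count=0 queue=[] holders={T3}
Step 8: wait(T1) -> count=0 queue=[T1] holders={T3}
Step 9: wait(T5) -> count=0 queue=[T1,T5] holders={T3}
Final holders: T3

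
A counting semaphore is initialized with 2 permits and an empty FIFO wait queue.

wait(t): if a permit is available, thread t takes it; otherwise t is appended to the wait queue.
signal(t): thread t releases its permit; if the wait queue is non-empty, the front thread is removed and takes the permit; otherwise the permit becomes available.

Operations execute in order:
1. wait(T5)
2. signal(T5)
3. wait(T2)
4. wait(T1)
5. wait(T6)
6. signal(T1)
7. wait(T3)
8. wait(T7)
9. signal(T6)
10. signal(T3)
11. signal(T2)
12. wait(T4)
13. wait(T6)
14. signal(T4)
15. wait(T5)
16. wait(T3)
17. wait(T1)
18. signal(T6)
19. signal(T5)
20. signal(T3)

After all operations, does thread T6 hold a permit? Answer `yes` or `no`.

Answer: no

Derivation:
Step 1: wait(T5) -> count=1 queue=[] holders={T5}
Step 2: signal(T5) -> count=2 queue=[] holders={none}
Step 3: wait(T2) -> count=1 queue=[] holders={T2}
Step 4: wait(T1) -> count=0 queue=[] holders={T1,T2}
Step 5: wait(T6) -> count=0 queue=[T6] holders={T1,T2}
Step 6: signal(T1) -> count=0 queue=[] holders={T2,T6}
Step 7: wait(T3) -> count=0 queue=[T3] holders={T2,T6}
Step 8: wait(T7) -> count=0 queue=[T3,T7] holders={T2,T6}
Step 9: signal(T6) -> count=0 queue=[T7] holders={T2,T3}
Step 10: signal(T3) -> count=0 queue=[] holders={T2,T7}
Step 11: signal(T2) -> count=1 queue=[] holders={T7}
Step 12: wait(T4) -> count=0 queue=[] holders={T4,T7}
Step 13: wait(T6) -> count=0 queue=[T6] holders={T4,T7}
Step 14: signal(T4) -> count=0 queue=[] holders={T6,T7}
Step 15: wait(T5) -> count=0 queue=[T5] holders={T6,T7}
Step 16: wait(T3) -> count=0 queue=[T5,T3] holders={T6,T7}
Step 17: wait(T1) -> count=0 queue=[T5,T3,T1] holders={T6,T7}
Step 18: signal(T6) -> count=0 queue=[T3,T1] holders={T5,T7}
Step 19: signal(T5) -> count=0 queue=[T1] holders={T3,T7}
Step 20: signal(T3) -> count=0 queue=[] holders={T1,T7}
Final holders: {T1,T7} -> T6 not in holders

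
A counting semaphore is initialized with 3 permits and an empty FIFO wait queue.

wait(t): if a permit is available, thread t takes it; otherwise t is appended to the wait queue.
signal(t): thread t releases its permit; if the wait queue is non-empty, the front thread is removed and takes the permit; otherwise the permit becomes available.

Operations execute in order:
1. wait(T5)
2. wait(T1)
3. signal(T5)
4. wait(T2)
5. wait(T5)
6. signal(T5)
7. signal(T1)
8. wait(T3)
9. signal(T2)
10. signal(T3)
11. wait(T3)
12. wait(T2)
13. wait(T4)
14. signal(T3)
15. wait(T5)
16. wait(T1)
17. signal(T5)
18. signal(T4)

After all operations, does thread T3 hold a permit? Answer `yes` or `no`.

Step 1: wait(T5) -> count=2 queue=[] holders={T5}
Step 2: wait(T1) -> count=1 queue=[] holders={T1,T5}
Step 3: signal(T5) -> count=2 queue=[] holders={T1}
Step 4: wait(T2) -> count=1 queue=[] holders={T1,T2}
Step 5: wait(T5) -> count=0 queue=[] holders={T1,T2,T5}
Step 6: signal(T5) -> count=1 queue=[] holders={T1,T2}
Step 7: signal(T1) -> count=2 queue=[] holders={T2}
Step 8: wait(T3) -> count=1 queue=[] holders={T2,T3}
Step 9: signal(T2) -> count=2 queue=[] holders={T3}
Step 10: signal(T3) -> count=3 queue=[] holders={none}
Step 11: wait(T3) -> count=2 queue=[] holders={T3}
Step 12: wait(T2) -> count=1 queue=[] holders={T2,T3}
Step 13: wait(T4) -> count=0 queue=[] holders={T2,T3,T4}
Step 14: signal(T3) -> count=1 queue=[] holders={T2,T4}
Step 15: wait(T5) -> count=0 queue=[] holders={T2,T4,T5}
Step 16: wait(T1) -> count=0 queue=[T1] holders={T2,T4,T5}
Step 17: signal(T5) -> count=0 queue=[] holders={T1,T2,T4}
Step 18: signal(T4) -> count=1 queue=[] holders={T1,T2}
Final holders: {T1,T2} -> T3 not in holders

Answer: no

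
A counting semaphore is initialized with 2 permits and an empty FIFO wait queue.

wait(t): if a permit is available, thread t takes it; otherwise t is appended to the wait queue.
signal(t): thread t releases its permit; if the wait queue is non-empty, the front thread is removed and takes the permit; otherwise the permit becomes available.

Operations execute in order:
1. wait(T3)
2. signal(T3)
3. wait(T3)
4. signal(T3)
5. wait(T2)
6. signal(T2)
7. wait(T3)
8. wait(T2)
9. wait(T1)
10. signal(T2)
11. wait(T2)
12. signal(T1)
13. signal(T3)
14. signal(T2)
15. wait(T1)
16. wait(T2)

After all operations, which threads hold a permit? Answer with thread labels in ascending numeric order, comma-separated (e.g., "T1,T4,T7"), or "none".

Answer: T1,T2

Derivation:
Step 1: wait(T3) -> count=1 queue=[] holders={T3}
Step 2: signal(T3) -> count=2 queue=[] holders={none}
Step 3: wait(T3) -> count=1 queue=[] holders={T3}
Step 4: signal(T3) -> count=2 queue=[] holders={none}
Step 5: wait(T2) -> count=1 queue=[] holders={T2}
Step 6: signal(T2) -> count=2 queue=[] holders={none}
Step 7: wait(T3) -> count=1 queue=[] holders={T3}
Step 8: wait(T2) -> count=0 queue=[] holders={T2,T3}
Step 9: wait(T1) -> count=0 queue=[T1] holders={T2,T3}
Step 10: signal(T2) -> count=0 queue=[] holders={T1,T3}
Step 11: wait(T2) -> count=0 queue=[T2] holders={T1,T3}
Step 12: signal(T1) -> count=0 queue=[] holders={T2,T3}
Step 13: signal(T3) -> count=1 queue=[] holders={T2}
Step 14: signal(T2) -> count=2 queue=[] holders={none}
Step 15: wait(T1) -> count=1 queue=[] holders={T1}
Step 16: wait(T2) -> count=0 queue=[] holders={T1,T2}
Final holders: T1,T2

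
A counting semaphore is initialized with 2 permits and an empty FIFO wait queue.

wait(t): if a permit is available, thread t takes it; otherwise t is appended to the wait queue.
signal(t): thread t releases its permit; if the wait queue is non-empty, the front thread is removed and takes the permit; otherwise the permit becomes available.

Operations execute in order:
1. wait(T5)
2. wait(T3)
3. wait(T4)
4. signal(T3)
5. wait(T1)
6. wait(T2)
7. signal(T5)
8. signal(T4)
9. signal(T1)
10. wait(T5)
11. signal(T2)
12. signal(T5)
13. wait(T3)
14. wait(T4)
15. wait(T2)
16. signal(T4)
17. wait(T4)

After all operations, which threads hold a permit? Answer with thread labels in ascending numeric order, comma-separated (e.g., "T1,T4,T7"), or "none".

Step 1: wait(T5) -> count=1 queue=[] holders={T5}
Step 2: wait(T3) -> count=0 queue=[] holders={T3,T5}
Step 3: wait(T4) -> count=0 queue=[T4] holders={T3,T5}
Step 4: signal(T3) -> count=0 queue=[] holders={T4,T5}
Step 5: wait(T1) -> count=0 queue=[T1] holders={T4,T5}
Step 6: wait(T2) -> count=0 queue=[T1,T2] holders={T4,T5}
Step 7: signal(T5) -> count=0 queue=[T2] holders={T1,T4}
Step 8: signal(T4) -> count=0 queue=[] holders={T1,T2}
Step 9: signal(T1) -> count=1 queue=[] holders={T2}
Step 10: wait(T5) -> count=0 queue=[] holders={T2,T5}
Step 11: signal(T2) -> count=1 queue=[] holders={T5}
Step 12: signal(T5) -> count=2 queue=[] holders={none}
Step 13: wait(T3) -> count=1 queue=[] holders={T3}
Step 14: wait(T4) -> count=0 queue=[] holders={T3,T4}
Step 15: wait(T2) -> count=0 queue=[T2] holders={T3,T4}
Step 16: signal(T4) -> count=0 queue=[] holders={T2,T3}
Step 17: wait(T4) -> count=0 queue=[T4] holders={T2,T3}
Final holders: T2,T3

Answer: T2,T3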